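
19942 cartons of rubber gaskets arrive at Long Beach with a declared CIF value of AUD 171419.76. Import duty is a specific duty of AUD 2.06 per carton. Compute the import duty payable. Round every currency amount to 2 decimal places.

Import duty: AUD 41080.52

Import duty = 19942 × 2.06 = 41080.52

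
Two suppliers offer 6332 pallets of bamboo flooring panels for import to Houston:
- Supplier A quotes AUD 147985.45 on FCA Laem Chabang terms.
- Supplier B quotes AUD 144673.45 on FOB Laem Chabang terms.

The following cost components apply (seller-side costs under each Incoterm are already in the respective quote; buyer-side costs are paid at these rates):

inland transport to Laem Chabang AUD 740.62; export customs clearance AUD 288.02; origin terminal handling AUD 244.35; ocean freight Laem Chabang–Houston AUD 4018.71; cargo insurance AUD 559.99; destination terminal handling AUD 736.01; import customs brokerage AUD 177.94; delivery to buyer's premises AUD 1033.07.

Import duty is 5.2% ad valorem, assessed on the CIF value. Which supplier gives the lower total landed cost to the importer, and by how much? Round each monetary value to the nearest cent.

Supplier B is cheaper by AUD 3741.28

Supplier A (FCA):
CIF value = FCA price + origin terminal + freight + insurance = 147985.45 + 244.35 + 4018.71 + 559.99 = 152808.50
Import duty = 152808.50 × 5.2% = 7946.04
Buyer bears (A): 244.35 + 4018.71 + 559.99 + 736.01 + 177.94 + 1033.07 = 6770.07
Landed cost (A) = invoice 147985.45 + 6770.07 + duty 7946.04 = 162701.56
Supplier B (FOB):
CIF value = FOB price + freight + insurance = 144673.45 + 4018.71 + 559.99 = 149252.15
Import duty = 149252.15 × 5.2% = 7761.11
Buyer bears (B): 4018.71 + 559.99 + 736.01 + 177.94 + 1033.07 = 6525.72
Landed cost (B) = invoice 144673.45 + 6525.72 + duty 7761.11 = 158960.28
Difference = |162701.56 − 158960.28| = 3741.28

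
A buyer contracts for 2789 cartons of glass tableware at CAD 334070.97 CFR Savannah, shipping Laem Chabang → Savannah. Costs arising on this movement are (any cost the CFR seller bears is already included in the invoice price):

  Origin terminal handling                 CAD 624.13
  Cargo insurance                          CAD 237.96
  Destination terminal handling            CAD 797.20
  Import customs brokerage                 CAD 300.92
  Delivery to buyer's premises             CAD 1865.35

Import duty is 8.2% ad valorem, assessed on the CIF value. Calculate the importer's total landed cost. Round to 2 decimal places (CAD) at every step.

CFR: the seller pays costs through ocean freight to the destination port, but not insurance.
Already in the invoice (seller's account under CFR): origin terminal — exclude.
CIF value = CFR price + insurance = 334070.97 + 237.96 = 334308.93
Import duty = 334308.93 × 8.2% = 27413.33
Buyer bears: insurance 237.96 + destination terminal 797.20 + brokerage 300.92 + delivery 1865.35 + duty 27413.33 = 30614.76
Landed cost = invoice 334070.97 + 30614.76 = 364685.73

Total landed cost: CAD 364685.73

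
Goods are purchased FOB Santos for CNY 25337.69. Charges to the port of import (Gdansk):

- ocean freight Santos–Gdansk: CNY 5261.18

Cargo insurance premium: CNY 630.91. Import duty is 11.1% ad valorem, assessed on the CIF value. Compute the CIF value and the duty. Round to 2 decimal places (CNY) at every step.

CIF = FOB price + freight + insurance
CIF = 25337.69 + 5261.18 + 630.91 = 31229.78
Import duty = 31229.78 × 11.1% = 3466.51

CIF value: CNY 31229.78; import duty: CNY 3466.51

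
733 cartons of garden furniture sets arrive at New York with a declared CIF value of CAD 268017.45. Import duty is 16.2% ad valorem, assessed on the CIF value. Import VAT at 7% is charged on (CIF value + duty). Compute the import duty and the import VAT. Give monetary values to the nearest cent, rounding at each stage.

Import duty = 268017.45 × 16.2% = 43418.83
VAT base = CIF + duty = 268017.45 + 43418.83 = 311436.28
Import VAT = 311436.28 × 7% = 21800.54

Import duty: CAD 43418.83; import VAT: CAD 21800.54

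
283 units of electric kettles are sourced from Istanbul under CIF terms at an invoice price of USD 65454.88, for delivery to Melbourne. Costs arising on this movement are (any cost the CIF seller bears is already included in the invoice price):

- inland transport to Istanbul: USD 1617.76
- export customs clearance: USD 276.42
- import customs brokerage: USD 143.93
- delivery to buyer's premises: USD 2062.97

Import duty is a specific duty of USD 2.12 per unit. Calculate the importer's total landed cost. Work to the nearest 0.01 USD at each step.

CIF: the seller pays costs through ocean freight and marine insurance to the destination port.
Already in the invoice (seller's account under CIF): inland to port, export clearance — exclude.
The CIF price already equals the CIF value: 65454.88
Import duty = 283 × 2.12 = 599.96
Buyer bears: brokerage 143.93 + delivery 2062.97 + duty 599.96 = 2806.86
Landed cost = invoice 65454.88 + 2806.86 = 68261.74

Total landed cost: USD 68261.74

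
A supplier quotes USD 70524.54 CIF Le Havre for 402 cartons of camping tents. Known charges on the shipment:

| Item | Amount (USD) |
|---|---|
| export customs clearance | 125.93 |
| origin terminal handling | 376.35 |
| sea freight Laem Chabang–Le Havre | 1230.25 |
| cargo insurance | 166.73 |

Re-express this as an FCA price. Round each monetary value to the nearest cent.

Not relevant to the conversion: export clearance — on the seller under both CIF and FCA; already in the CIF price and stays in the FCA price.
From CIF to FCA, the seller no longer bears: origin terminal, freight, insurance.
FCA price = 70524.54 − 376.35 − 1230.25 − 166.73 = 68751.21

FCA price: USD 68751.21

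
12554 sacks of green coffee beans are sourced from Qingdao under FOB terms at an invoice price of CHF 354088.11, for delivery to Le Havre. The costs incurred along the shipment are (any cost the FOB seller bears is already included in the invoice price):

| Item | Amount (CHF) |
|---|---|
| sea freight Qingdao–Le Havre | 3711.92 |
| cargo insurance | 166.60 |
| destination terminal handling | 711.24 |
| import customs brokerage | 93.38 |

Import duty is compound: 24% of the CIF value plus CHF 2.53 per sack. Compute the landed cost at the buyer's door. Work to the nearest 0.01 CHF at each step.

Total landed cost: CHF 476444.86

FOB: the seller bears costs until goods are on board at the origin port; the buyer bears freight, insurance and all costs thereafter.
CIF value = FOB price + freight + insurance = 354088.11 + 3711.92 + 166.60 = 357966.63
Ad valorem component: 357966.63 × 24% = 85911.99
Specific component: 12554 × 2.53 = 31761.62
Import duty = 85911.99 + 31761.62 = 117673.61
Buyer bears: freight 3711.92 + insurance 166.60 + destination terminal 711.24 + brokerage 93.38 + duty 117673.61 = 122356.75
Landed cost = invoice 354088.11 + 122356.75 = 476444.86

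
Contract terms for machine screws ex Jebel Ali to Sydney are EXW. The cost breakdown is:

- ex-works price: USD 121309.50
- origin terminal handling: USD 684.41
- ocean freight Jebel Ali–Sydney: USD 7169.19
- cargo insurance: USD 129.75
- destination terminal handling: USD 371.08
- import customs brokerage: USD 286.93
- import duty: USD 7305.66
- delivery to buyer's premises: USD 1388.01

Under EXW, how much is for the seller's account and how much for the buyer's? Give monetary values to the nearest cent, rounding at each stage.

EXW: the seller makes goods available at their premises; the buyer bears all onward costs.
Seller's account: goods 121309.50 = 121309.50
Buyer's account: origin terminal 684.41 + freight 7169.19 + insurance 129.75 + destination terminal 371.08 + brokerage 286.93 + duty 7305.66 + delivery 1388.01 = 17335.03

Seller: USD 121309.50; buyer: USD 17335.03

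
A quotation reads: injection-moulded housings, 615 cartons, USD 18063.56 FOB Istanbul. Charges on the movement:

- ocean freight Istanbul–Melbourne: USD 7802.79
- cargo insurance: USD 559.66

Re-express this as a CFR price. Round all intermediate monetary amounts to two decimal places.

CFR price: USD 25866.35

Not relevant to the conversion: insurance — on the buyer under both terms; not part of either seller's price.
From FOB to CFR, the seller additionally bears: freight.
CFR price = 18063.56 + 7802.79 = 25866.35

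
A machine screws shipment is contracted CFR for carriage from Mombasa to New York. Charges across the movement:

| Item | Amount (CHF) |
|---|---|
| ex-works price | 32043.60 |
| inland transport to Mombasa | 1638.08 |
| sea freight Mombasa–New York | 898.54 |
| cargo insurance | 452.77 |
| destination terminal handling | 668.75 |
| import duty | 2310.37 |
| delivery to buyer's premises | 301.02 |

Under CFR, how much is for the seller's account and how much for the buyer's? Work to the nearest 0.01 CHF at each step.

Seller: CHF 34580.22; buyer: CHF 3732.91

CFR: the seller pays costs through ocean freight to the destination port, but not insurance.
Seller's account: goods 32043.60 + inland to port 1638.08 + freight 898.54 = 34580.22
Buyer's account: insurance 452.77 + destination terminal 668.75 + duty 2310.37 + delivery 301.02 = 3732.91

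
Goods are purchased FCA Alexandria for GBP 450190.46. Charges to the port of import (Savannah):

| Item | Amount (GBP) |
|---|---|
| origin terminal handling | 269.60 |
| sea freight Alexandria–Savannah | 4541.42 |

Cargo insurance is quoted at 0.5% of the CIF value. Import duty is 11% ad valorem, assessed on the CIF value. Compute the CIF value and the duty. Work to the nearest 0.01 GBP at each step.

CIF value: GBP 457287.92; import duty: GBP 50301.67

Let C be the CIF value. C = FCA price + pre-shipment costs + freight + 0.5% × C
C − 0.5% × C = 450190.46 + 269.60 + 4541.42
0.995 × C = 455001.48
C = 455001.48 / 0.995 = 457287.92
Insurance premium = 0.5% × 457287.92 = 2286.44
Import duty = 457287.92 × 11% = 50301.67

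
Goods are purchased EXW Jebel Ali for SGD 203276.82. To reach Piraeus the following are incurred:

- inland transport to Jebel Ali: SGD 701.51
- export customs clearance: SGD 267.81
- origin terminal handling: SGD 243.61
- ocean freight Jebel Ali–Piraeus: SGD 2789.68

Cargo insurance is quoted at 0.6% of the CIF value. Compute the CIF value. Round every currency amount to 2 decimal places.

CIF value: SGD 208530.61

Let C be the CIF value. C = EXW price + pre-shipment costs + freight + 0.6% × C
C − 0.6% × C = 203276.82 + 701.51 + 267.81 + 243.61 + 2789.68
0.994 × C = 207279.43
C = 207279.43 / 0.994 = 208530.61
Insurance premium = 0.6% × 208530.61 = 1251.18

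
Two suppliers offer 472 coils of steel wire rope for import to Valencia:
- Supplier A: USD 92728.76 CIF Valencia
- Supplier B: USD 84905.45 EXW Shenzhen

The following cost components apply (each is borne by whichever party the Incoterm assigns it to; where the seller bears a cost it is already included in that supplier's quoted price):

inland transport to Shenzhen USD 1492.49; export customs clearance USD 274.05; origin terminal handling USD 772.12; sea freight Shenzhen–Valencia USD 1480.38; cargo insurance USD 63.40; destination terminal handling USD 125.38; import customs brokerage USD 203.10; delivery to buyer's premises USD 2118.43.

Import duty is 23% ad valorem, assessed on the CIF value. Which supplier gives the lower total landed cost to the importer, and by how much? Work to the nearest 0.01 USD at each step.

Supplier A (CIF):
The CIF price already equals the CIF value: 92728.76
Import duty = 92728.76 × 23% = 21327.61
Buyer bears (A): 125.38 + 203.10 + 2118.43 = 2446.91
Landed cost (A) = invoice 92728.76 + 2446.91 + duty 21327.61 = 116503.28
Supplier B (EXW):
CIF value = EXW price + inland to port + export clearance + origin terminal + freight + insurance = 84905.45 + 1492.49 + 274.05 + 772.12 + 1480.38 + 63.40 = 88987.89
Import duty = 88987.89 × 23% = 20467.21
Buyer bears (B): 1492.49 + 274.05 + 772.12 + 1480.38 + 63.40 + 125.38 + 203.10 + 2118.43 = 6529.35
Landed cost (B) = invoice 84905.45 + 6529.35 + duty 20467.21 = 111902.01
Difference = |116503.28 − 111902.01| = 4601.27

Supplier B is cheaper by USD 4601.27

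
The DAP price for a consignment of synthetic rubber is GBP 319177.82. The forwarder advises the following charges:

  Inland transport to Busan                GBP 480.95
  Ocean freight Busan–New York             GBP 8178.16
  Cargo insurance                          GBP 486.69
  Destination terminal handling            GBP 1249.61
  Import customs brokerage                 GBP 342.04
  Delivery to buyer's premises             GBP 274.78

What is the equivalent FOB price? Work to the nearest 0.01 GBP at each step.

FOB price: GBP 308988.58

Not relevant to the conversion: inland to port — on the seller under both DAP and FOB; already in the DAP price and stays in the FOB price. brokerage — on the buyer under both terms; not part of either seller's price.
From DAP to FOB, the seller no longer bears: freight, insurance, destination terminal, delivery.
FOB price = 319177.82 − 8178.16 − 486.69 − 1249.61 − 274.78 = 308988.58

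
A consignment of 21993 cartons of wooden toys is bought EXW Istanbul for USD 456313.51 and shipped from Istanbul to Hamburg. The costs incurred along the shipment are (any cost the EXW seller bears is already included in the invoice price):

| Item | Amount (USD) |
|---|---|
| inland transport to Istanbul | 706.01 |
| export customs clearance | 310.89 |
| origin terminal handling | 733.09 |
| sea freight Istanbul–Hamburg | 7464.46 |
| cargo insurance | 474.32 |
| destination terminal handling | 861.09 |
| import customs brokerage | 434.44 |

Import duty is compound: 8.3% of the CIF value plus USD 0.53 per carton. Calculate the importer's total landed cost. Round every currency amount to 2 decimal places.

Total landed cost: USD 517632.29

EXW: the seller makes goods available at their premises; the buyer bears all onward costs.
CIF value = EXW price + inland to port + export clearance + origin terminal + freight + insurance = 456313.51 + 706.01 + 310.89 + 733.09 + 7464.46 + 474.32 = 466002.28
Ad valorem component: 466002.28 × 8.3% = 38678.19
Specific component: 21993 × 0.53 = 11656.29
Import duty = 38678.19 + 11656.29 = 50334.48
Buyer bears: inland to port 706.01 + export clearance 310.89 + origin terminal 733.09 + freight 7464.46 + insurance 474.32 + destination terminal 861.09 + brokerage 434.44 + duty 50334.48 = 61318.78
Landed cost = invoice 456313.51 + 61318.78 = 517632.29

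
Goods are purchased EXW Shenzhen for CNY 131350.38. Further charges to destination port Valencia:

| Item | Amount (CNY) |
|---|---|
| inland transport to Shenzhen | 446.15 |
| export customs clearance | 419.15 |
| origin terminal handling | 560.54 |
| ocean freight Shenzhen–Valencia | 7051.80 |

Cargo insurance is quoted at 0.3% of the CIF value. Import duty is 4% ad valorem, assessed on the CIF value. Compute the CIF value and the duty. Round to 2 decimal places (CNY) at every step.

Let C be the CIF value. C = EXW price + pre-shipment costs + freight + 0.3% × C
C − 0.3% × C = 131350.38 + 446.15 + 419.15 + 560.54 + 7051.80
0.997 × C = 139828.02
C = 139828.02 / 0.997 = 140248.77
Insurance premium = 0.3% × 140248.77 = 420.75
Import duty = 140248.77 × 4% = 5609.95

CIF value: CNY 140248.77; import duty: CNY 5609.95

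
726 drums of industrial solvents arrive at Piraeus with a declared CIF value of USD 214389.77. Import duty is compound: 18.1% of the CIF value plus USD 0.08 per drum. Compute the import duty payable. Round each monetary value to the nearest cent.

Ad valorem component: 214389.77 × 18.1% = 38804.55
Specific component: 726 × 0.08 = 58.08
Import duty = 38804.55 + 58.08 = 38862.63

Import duty: USD 38862.63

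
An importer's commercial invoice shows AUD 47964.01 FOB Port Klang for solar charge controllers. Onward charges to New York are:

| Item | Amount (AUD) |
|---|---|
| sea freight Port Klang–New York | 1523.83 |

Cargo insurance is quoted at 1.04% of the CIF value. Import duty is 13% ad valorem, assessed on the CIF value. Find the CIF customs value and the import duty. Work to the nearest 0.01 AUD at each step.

Let C be the CIF value. C = FOB price + freight + 1.04% × C
C − 1.04% × C = 47964.01 + 1523.83
0.9896 × C = 49487.84
C = 49487.84 / 0.9896 = 50007.92
Insurance premium = 1.04% × 50007.92 = 520.08
Import duty = 50007.92 × 13% = 6501.03

CIF value: AUD 50007.92; import duty: AUD 6501.03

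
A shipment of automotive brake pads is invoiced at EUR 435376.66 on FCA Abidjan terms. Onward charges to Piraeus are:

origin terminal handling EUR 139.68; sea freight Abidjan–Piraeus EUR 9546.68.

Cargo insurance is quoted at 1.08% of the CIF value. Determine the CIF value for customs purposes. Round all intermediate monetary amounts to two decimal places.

CIF value: EUR 449922.18

Let C be the CIF value. C = FCA price + pre-shipment costs + freight + 1.08% × C
C − 1.08% × C = 435376.66 + 139.68 + 9546.68
0.9892 × C = 445063.02
C = 445063.02 / 0.9892 = 449922.18
Insurance premium = 1.08% × 449922.18 = 4859.16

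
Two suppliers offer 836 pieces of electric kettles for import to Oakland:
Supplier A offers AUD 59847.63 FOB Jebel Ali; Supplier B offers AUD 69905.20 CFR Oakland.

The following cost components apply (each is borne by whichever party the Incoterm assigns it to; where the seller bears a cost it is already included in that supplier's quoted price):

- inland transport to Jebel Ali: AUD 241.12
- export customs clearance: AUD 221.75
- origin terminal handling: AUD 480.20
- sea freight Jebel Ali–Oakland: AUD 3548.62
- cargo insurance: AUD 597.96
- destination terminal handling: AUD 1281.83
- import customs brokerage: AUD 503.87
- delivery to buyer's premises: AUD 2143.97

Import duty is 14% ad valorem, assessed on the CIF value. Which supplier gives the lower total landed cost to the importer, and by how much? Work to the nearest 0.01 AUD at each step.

Supplier A (FOB):
CIF value = FOB price + freight + insurance = 59847.63 + 3548.62 + 597.96 = 63994.21
Import duty = 63994.21 × 14% = 8959.19
Buyer bears (A): 3548.62 + 597.96 + 1281.83 + 503.87 + 2143.97 = 8076.25
Landed cost (A) = invoice 59847.63 + 8076.25 + duty 8959.19 = 76883.07
Supplier B (CFR):
CIF value = CFR price + insurance = 69905.20 + 597.96 = 70503.16
Import duty = 70503.16 × 14% = 9870.44
Buyer bears (B): 597.96 + 1281.83 + 503.87 + 2143.97 = 4527.63
Landed cost (B) = invoice 69905.20 + 4527.63 + duty 9870.44 = 84303.27
Difference = |76883.07 − 84303.27| = 7420.20

Supplier A is cheaper by AUD 7420.20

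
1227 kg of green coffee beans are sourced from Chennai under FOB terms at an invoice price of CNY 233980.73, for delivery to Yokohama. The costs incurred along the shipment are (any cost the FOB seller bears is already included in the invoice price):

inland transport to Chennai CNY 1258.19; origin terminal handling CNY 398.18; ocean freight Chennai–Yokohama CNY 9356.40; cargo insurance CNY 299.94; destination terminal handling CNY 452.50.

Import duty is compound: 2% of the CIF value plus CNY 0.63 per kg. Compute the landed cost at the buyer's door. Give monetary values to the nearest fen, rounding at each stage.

Total landed cost: CNY 249735.32

FOB: the seller bears costs until goods are on board at the origin port; the buyer bears freight, insurance and all costs thereafter.
Already in the invoice (seller's account under FOB): inland to port, origin terminal — exclude.
CIF value = FOB price + freight + insurance = 233980.73 + 9356.40 + 299.94 = 243637.07
Ad valorem component: 243637.07 × 2% = 4872.74
Specific component: 1227 × 0.63 = 773.01
Import duty = 4872.74 + 773.01 = 5645.75
Buyer bears: freight 9356.40 + insurance 299.94 + destination terminal 452.50 + duty 5645.75 = 15754.59
Landed cost = invoice 233980.73 + 15754.59 = 249735.32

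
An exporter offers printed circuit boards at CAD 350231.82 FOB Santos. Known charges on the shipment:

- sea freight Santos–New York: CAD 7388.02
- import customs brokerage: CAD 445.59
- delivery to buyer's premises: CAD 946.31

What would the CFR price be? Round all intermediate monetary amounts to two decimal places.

Not relevant to the conversion: delivery, brokerage — on the buyer under both terms; not part of either seller's price.
From FOB to CFR, the seller additionally bears: freight.
CFR price = 350231.82 + 7388.02 = 357619.84

CFR price: CAD 357619.84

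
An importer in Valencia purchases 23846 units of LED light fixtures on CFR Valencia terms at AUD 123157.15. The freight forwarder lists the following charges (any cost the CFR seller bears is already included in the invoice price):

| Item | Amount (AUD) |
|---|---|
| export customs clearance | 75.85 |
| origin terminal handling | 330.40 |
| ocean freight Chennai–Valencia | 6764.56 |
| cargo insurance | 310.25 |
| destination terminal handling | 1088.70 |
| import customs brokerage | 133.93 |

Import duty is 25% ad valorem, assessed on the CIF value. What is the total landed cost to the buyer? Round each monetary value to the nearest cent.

Total landed cost: AUD 155556.88

CFR: the seller pays costs through ocean freight to the destination port, but not insurance.
Already in the invoice (seller's account under CFR): export clearance, origin terminal, freight — exclude.
CIF value = CFR price + insurance = 123157.15 + 310.25 = 123467.40
Import duty = 123467.40 × 25% = 30866.85
Buyer bears: insurance 310.25 + destination terminal 1088.70 + brokerage 133.93 + duty 30866.85 = 32399.73
Landed cost = invoice 123157.15 + 32399.73 = 155556.88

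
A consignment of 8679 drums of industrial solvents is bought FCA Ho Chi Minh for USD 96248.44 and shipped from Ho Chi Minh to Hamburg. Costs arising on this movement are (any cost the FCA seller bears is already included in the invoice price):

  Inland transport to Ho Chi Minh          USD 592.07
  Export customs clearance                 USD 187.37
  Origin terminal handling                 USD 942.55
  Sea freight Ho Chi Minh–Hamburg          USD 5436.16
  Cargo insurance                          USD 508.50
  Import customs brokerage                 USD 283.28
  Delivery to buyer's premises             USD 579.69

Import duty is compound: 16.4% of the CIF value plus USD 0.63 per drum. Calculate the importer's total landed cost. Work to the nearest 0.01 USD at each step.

Total landed cost: USD 126380.64

FCA: the seller delivers export-cleared goods to the carrier; the buyer bears costs from that point.
Already in the invoice (seller's account under FCA): inland to port, export clearance — exclude.
CIF value = FCA price + origin terminal + freight + insurance = 96248.44 + 942.55 + 5436.16 + 508.50 = 103135.65
Ad valorem component: 103135.65 × 16.4% = 16914.25
Specific component: 8679 × 0.63 = 5467.77
Import duty = 16914.25 + 5467.77 = 22382.02
Buyer bears: origin terminal 942.55 + freight 5436.16 + insurance 508.50 + brokerage 283.28 + delivery 579.69 + duty 22382.02 = 30132.20
Landed cost = invoice 96248.44 + 30132.20 = 126380.64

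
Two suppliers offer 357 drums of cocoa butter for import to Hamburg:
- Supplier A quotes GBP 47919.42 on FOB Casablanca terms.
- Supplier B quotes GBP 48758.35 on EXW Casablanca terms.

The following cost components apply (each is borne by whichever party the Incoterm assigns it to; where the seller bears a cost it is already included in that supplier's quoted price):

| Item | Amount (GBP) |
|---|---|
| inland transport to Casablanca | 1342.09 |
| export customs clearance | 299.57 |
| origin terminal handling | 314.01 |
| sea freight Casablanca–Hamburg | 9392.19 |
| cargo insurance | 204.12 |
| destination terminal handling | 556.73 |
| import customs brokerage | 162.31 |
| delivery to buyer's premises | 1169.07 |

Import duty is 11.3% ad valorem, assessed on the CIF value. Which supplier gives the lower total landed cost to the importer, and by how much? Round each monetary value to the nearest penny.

Supplier A (FOB):
CIF value = FOB price + freight + insurance = 47919.42 + 9392.19 + 204.12 = 57515.73
Import duty = 57515.73 × 11.3% = 6499.28
Buyer bears (A): 9392.19 + 204.12 + 556.73 + 162.31 + 1169.07 = 11484.42
Landed cost (A) = invoice 47919.42 + 11484.42 + duty 6499.28 = 65903.12
Supplier B (EXW):
CIF value = EXW price + inland to port + export clearance + origin terminal + freight + insurance = 48758.35 + 1342.09 + 299.57 + 314.01 + 9392.19 + 204.12 = 60310.33
Import duty = 60310.33 × 11.3% = 6815.07
Buyer bears (B): 1342.09 + 299.57 + 314.01 + 9392.19 + 204.12 + 556.73 + 162.31 + 1169.07 = 13440.09
Landed cost (B) = invoice 48758.35 + 13440.09 + duty 6815.07 = 69013.51
Difference = |65903.12 − 69013.51| = 3110.39

Supplier A is cheaper by GBP 3110.39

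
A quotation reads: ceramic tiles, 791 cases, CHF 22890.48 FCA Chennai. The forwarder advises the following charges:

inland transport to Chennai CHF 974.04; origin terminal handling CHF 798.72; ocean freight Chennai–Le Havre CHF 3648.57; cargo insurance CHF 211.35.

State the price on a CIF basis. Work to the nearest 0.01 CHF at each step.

CIF price: CHF 27549.12

Not relevant to the conversion: inland to port — on the seller under both FCA and CIF; already in the FCA price and stays in the CIF price.
From FCA to CIF, the seller additionally bears: origin terminal, freight, insurance.
CIF price = 22890.48 + 798.72 + 3648.57 + 211.35 = 27549.12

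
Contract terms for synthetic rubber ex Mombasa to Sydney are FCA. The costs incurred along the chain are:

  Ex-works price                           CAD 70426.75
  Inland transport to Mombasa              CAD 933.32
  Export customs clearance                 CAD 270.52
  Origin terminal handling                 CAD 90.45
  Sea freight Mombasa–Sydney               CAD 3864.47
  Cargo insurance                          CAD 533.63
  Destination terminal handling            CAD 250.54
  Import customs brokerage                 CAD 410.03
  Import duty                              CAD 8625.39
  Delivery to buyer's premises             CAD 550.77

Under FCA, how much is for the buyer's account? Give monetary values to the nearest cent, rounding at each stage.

Buyer's account: CAD 14325.28

FCA: the seller delivers export-cleared goods to the carrier; the buyer bears costs from that point.
Seller's account: goods 70426.75 + inland to port 933.32 + export clearance 270.52 = 71630.59
Buyer's account: origin terminal 90.45 + freight 3864.47 + insurance 533.63 + destination terminal 250.54 + brokerage 410.03 + duty 8625.39 + delivery 550.77 = 14325.28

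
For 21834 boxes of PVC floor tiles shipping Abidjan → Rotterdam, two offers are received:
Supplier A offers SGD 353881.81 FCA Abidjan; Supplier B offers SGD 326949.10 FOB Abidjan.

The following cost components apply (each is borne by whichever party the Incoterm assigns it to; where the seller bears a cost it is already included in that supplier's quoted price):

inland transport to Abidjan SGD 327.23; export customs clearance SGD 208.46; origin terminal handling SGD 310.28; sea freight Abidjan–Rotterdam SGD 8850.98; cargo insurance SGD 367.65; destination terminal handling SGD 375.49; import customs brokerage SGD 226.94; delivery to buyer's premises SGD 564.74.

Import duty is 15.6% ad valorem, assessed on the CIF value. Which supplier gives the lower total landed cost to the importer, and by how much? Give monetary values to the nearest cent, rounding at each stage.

Supplier A (FCA):
CIF value = FCA price + origin terminal + freight + insurance = 353881.81 + 310.28 + 8850.98 + 367.65 = 363410.72
Import duty = 363410.72 × 15.6% = 56692.07
Buyer bears (A): 310.28 + 8850.98 + 367.65 + 375.49 + 226.94 + 564.74 = 10696.08
Landed cost (A) = invoice 353881.81 + 10696.08 + duty 56692.07 = 421269.96
Supplier B (FOB):
CIF value = FOB price + freight + insurance = 326949.10 + 8850.98 + 367.65 = 336167.73
Import duty = 336167.73 × 15.6% = 52442.17
Buyer bears (B): 8850.98 + 367.65 + 375.49 + 226.94 + 564.74 = 10385.80
Landed cost (B) = invoice 326949.10 + 10385.80 + duty 52442.17 = 389777.07
Difference = |421269.96 − 389777.07| = 31492.89

Supplier B is cheaper by SGD 31492.89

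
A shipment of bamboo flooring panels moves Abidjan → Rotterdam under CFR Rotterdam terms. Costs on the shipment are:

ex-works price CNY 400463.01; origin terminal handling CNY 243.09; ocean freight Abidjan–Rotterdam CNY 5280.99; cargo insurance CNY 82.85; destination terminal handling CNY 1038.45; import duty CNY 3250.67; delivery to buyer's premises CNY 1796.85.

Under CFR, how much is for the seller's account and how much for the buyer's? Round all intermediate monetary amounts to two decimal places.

Seller: CNY 405987.09; buyer: CNY 6168.82

CFR: the seller pays costs through ocean freight to the destination port, but not insurance.
Seller's account: goods 400463.01 + origin terminal 243.09 + freight 5280.99 = 405987.09
Buyer's account: insurance 82.85 + destination terminal 1038.45 + duty 3250.67 + delivery 1796.85 = 6168.82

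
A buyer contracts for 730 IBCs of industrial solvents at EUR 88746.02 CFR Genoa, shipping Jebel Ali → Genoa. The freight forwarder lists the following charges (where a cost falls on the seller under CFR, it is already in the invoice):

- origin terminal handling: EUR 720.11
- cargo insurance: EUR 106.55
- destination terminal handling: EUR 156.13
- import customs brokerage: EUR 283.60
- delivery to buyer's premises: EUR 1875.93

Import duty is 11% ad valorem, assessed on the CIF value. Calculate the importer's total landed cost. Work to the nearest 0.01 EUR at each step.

Total landed cost: EUR 100942.01

CFR: the seller pays costs through ocean freight to the destination port, but not insurance.
Already in the invoice (seller's account under CFR): origin terminal — exclude.
CIF value = CFR price + insurance = 88746.02 + 106.55 = 88852.57
Import duty = 88852.57 × 11% = 9773.78
Buyer bears: insurance 106.55 + destination terminal 156.13 + brokerage 283.60 + delivery 1875.93 + duty 9773.78 = 12195.99
Landed cost = invoice 88746.02 + 12195.99 = 100942.01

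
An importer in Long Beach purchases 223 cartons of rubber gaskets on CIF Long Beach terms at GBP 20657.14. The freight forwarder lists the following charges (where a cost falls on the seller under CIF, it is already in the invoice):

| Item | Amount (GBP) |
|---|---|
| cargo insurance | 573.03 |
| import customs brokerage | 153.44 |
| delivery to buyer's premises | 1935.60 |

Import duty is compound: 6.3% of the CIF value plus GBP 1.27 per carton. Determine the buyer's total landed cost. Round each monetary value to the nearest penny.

CIF: the seller pays costs through ocean freight and marine insurance to the destination port.
Already in the invoice (seller's account under CIF): insurance — exclude.
The CIF price already equals the CIF value: 20657.14
Ad valorem component: 20657.14 × 6.3% = 1301.40
Specific component: 223 × 1.27 = 283.21
Import duty = 1301.40 + 283.21 = 1584.61
Buyer bears: brokerage 153.44 + delivery 1935.60 + duty 1584.61 = 3673.65
Landed cost = invoice 20657.14 + 3673.65 = 24330.79

Total landed cost: GBP 24330.79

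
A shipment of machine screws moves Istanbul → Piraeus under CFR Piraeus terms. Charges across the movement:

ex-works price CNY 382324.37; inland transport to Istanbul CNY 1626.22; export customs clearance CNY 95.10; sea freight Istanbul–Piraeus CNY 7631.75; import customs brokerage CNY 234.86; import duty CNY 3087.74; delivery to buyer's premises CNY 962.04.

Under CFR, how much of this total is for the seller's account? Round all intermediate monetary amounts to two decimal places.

Seller's account: CNY 391677.44

CFR: the seller pays costs through ocean freight to the destination port, but not insurance.
Seller's account: goods 382324.37 + inland to port 1626.22 + export clearance 95.10 + freight 7631.75 = 391677.44
Buyer's account: brokerage 234.86 + duty 3087.74 + delivery 962.04 = 4284.64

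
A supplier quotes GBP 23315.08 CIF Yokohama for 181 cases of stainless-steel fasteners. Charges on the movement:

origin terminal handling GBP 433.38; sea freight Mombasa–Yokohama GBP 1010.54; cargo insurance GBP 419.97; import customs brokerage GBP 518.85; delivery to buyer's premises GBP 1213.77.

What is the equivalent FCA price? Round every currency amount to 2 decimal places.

FCA price: GBP 21451.19

Not relevant to the conversion: brokerage, delivery — on the buyer under both terms; not part of either seller's price.
From CIF to FCA, the seller no longer bears: origin terminal, freight, insurance.
FCA price = 23315.08 − 433.38 − 1010.54 − 419.97 = 21451.19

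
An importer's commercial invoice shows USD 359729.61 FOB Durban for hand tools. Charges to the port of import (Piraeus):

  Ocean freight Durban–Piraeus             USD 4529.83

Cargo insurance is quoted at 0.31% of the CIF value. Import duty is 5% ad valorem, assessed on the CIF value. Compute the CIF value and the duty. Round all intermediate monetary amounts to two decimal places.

CIF value: USD 365392.16; import duty: USD 18269.61

Let C be the CIF value. C = FOB price + freight + 0.31% × C
C − 0.31% × C = 359729.61 + 4529.83
0.9969 × C = 364259.44
C = 364259.44 / 0.9969 = 365392.16
Insurance premium = 0.31% × 365392.16 = 1132.72
Import duty = 365392.16 × 5% = 18269.61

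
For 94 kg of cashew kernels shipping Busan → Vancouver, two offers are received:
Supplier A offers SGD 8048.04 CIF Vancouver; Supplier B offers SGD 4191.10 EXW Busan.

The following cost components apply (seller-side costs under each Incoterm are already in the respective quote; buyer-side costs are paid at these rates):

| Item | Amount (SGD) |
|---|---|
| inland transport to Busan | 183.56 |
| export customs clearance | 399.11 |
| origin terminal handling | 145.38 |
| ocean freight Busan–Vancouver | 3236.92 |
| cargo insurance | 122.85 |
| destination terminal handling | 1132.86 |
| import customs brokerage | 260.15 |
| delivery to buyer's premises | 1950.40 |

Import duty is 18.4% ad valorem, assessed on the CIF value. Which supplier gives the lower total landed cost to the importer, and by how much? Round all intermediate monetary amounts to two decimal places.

Supplier A (CIF):
The CIF price already equals the CIF value: 8048.04
Import duty = 8048.04 × 18.4% = 1480.84
Buyer bears (A): 1132.86 + 260.15 + 1950.40 = 3343.41
Landed cost (A) = invoice 8048.04 + 3343.41 + duty 1480.84 = 12872.29
Supplier B (EXW):
CIF value = EXW price + inland to port + export clearance + origin terminal + freight + insurance = 4191.10 + 183.56 + 399.11 + 145.38 + 3236.92 + 122.85 = 8278.92
Import duty = 8278.92 × 18.4% = 1523.32
Buyer bears (B): 183.56 + 399.11 + 145.38 + 3236.92 + 122.85 + 1132.86 + 260.15 + 1950.40 = 7431.23
Landed cost (B) = invoice 4191.10 + 7431.23 + duty 1523.32 = 13145.65
Difference = |12872.29 − 13145.65| = 273.36

Supplier A is cheaper by SGD 273.36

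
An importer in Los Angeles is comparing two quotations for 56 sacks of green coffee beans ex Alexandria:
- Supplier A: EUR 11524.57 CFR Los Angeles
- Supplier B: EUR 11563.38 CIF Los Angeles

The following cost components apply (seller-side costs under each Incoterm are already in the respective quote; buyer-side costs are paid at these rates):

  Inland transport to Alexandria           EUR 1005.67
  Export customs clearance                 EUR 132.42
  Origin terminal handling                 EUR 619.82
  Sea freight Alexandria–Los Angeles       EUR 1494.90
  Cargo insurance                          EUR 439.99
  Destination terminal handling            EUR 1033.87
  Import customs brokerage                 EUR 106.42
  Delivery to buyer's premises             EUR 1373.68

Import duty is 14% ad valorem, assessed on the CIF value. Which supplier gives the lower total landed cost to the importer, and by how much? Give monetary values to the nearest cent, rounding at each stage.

Supplier A (CFR):
CIF value = CFR price + insurance = 11524.57 + 439.99 = 11964.56
Import duty = 11964.56 × 14% = 1675.04
Buyer bears (A): 439.99 + 1033.87 + 106.42 + 1373.68 = 2953.96
Landed cost (A) = invoice 11524.57 + 2953.96 + duty 1675.04 = 16153.57
Supplier B (CIF):
The CIF price already equals the CIF value: 11563.38
Import duty = 11563.38 × 14% = 1618.87
Buyer bears (B): 1033.87 + 106.42 + 1373.68 = 2513.97
Landed cost (B) = invoice 11563.38 + 2513.97 + duty 1618.87 = 15696.22
Difference = |16153.57 − 15696.22| = 457.35

Supplier B is cheaper by EUR 457.35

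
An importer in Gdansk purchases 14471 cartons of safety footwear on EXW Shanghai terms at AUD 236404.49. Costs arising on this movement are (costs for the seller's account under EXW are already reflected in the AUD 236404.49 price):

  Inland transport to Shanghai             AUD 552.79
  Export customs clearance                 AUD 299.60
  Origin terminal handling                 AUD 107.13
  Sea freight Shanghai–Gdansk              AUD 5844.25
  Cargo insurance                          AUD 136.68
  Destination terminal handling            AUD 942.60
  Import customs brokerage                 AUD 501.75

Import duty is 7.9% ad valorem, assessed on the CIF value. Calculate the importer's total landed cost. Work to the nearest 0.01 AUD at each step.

Total landed cost: AUD 264013.54

EXW: the seller makes goods available at their premises; the buyer bears all onward costs.
CIF value = EXW price + inland to port + export clearance + origin terminal + freight + insurance = 236404.49 + 552.79 + 299.60 + 107.13 + 5844.25 + 136.68 = 243344.94
Import duty = 243344.94 × 7.9% = 19224.25
Buyer bears: inland to port 552.79 + export clearance 299.60 + origin terminal 107.13 + freight 5844.25 + insurance 136.68 + destination terminal 942.60 + brokerage 501.75 + duty 19224.25 = 27609.05
Landed cost = invoice 236404.49 + 27609.05 = 264013.54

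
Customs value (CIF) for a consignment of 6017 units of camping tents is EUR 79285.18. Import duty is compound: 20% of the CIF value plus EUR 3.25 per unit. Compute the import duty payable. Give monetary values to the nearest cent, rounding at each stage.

Ad valorem component: 79285.18 × 20% = 15857.04
Specific component: 6017 × 3.25 = 19555.25
Import duty = 15857.04 + 19555.25 = 35412.29

Import duty: EUR 35412.29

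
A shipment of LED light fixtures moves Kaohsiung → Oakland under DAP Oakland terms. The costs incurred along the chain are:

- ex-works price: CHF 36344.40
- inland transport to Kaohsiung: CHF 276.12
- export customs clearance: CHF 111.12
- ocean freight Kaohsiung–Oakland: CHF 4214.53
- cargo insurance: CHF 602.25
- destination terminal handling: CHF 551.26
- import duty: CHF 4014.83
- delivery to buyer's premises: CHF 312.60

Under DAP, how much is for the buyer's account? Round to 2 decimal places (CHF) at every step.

DAP: the seller bears all costs to the named destination except import duty and clearance.
Seller's account: goods 36344.40 + inland to port 276.12 + export clearance 111.12 + freight 4214.53 + insurance 602.25 + destination terminal 551.26 + delivery 312.60 = 42412.28
Buyer's account: duty 4014.83 = 4014.83

Buyer's account: CHF 4014.83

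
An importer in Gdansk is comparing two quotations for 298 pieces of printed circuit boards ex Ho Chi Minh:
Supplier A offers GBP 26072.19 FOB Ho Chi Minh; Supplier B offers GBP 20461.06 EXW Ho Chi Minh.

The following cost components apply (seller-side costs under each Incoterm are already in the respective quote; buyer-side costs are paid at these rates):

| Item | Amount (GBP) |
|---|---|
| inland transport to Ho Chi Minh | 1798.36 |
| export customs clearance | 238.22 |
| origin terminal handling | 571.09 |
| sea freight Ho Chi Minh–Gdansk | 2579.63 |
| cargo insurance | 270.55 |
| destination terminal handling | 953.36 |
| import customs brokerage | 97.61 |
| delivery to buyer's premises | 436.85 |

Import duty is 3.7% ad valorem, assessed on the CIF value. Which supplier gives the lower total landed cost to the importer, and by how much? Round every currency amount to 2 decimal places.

Supplier B is cheaper by GBP 3114.59

Supplier A (FOB):
CIF value = FOB price + freight + insurance = 26072.19 + 2579.63 + 270.55 = 28922.37
Import duty = 28922.37 × 3.7% = 1070.13
Buyer bears (A): 2579.63 + 270.55 + 953.36 + 97.61 + 436.85 = 4338.00
Landed cost (A) = invoice 26072.19 + 4338.00 + duty 1070.13 = 31480.32
Supplier B (EXW):
CIF value = EXW price + inland to port + export clearance + origin terminal + freight + insurance = 20461.06 + 1798.36 + 238.22 + 571.09 + 2579.63 + 270.55 = 25918.91
Import duty = 25918.91 × 3.7% = 959.00
Buyer bears (B): 1798.36 + 238.22 + 571.09 + 2579.63 + 270.55 + 953.36 + 97.61 + 436.85 = 6945.67
Landed cost (B) = invoice 20461.06 + 6945.67 + duty 959.00 = 28365.73
Difference = |31480.32 − 28365.73| = 3114.59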